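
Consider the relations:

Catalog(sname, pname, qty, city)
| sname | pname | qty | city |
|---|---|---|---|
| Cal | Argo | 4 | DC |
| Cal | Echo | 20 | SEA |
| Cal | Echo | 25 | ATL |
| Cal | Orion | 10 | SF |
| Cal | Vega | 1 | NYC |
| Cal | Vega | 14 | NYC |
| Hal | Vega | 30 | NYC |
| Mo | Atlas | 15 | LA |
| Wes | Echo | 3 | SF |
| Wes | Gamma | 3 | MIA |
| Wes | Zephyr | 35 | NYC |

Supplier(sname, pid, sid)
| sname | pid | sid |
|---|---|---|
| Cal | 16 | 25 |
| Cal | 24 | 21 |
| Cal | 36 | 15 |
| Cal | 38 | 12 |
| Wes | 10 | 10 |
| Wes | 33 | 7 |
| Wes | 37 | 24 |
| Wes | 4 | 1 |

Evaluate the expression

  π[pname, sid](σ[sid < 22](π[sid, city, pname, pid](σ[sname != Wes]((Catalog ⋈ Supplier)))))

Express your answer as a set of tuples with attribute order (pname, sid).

{(Argo, 12), (Argo, 15), (Argo, 21), (Echo, 12), (Echo, 15), (Echo, 21), (Orion, 12), (Orion, 15), (Orion, 21), (Vega, 12), (Vega, 15), (Vega, 21)}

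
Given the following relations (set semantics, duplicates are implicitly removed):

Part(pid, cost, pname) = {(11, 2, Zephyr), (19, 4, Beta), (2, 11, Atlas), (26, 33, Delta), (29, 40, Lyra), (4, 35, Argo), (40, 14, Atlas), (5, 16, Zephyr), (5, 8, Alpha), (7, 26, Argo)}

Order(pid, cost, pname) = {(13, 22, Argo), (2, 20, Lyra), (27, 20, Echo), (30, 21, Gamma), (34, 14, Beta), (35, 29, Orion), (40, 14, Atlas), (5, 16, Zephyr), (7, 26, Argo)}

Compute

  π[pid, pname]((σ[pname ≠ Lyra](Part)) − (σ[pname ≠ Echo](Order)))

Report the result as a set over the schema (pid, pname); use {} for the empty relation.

Filtering on pname ≠ Lyra leaves {(11, 2, Zephyr), (19, 4, Beta), (2, 11, Atlas), (26, 33, Delta), (4, 35, Argo), (40, 14, Atlas), (5, 16, Zephyr), (5, 8, Alpha), (7, 26, Argo)}.
Filtering on pname ≠ Echo leaves {(13, 22, Argo), (2, 20, Lyra), (30, 21, Gamma), (34, 14, Beta), (35, 29, Orion), (40, 14, Atlas), (5, 16, Zephyr), (7, 26, Argo)}.
Set difference of the two operands is {(11, 2, Zephyr), (19, 4, Beta), (2, 11, Atlas), (26, 33, Delta), (4, 35, Argo), (5, 8, Alpha)}.
π[pid, pname]: project onto (pid, pname) → {(11, Zephyr), (19, Beta), (2, Atlas), (26, Delta), (4, Argo), (5, Alpha)}

{(11, Zephyr), (19, Beta), (2, Atlas), (26, Delta), (4, Argo), (5, Alpha)}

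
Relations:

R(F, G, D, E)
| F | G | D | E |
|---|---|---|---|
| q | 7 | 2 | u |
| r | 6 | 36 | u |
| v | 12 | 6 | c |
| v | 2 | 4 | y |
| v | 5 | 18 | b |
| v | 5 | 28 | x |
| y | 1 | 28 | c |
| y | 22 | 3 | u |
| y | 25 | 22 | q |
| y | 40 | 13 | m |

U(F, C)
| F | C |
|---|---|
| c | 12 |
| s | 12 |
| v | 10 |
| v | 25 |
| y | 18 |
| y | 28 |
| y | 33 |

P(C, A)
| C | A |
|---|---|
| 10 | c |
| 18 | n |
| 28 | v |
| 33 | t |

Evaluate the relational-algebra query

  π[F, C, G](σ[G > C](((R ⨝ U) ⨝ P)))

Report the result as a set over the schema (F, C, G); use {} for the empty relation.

Joining R and U on F yields {(v, 12, 6, c, 10), (v, 12, 6, c, 25), (v, 2, 4, y, 10), (v, 2, 4, y, 25), (v, 5, 18, b, 10), (v, 5, 18, b, 25), (v, 5, 28, x, 10), (v, 5, 28, x, 25), (y, 1, 28, c, 18), (y, 1, 28, c, 28), (y, 1, 28, c, 33), (y, 22, 3, u, 18), (y, 22, 3, u, 28), (y, 22, 3, u, 33), (y, 25, 22, q, 18), (y, 25, 22, q, 28), (y, 25, 22, q, 33), (y, 40, 13, m, 18), (y, 40, 13, m, 28), (y, 40, 13, m, 33)}.
Joining (R ⨝ U) and P on C yields {(v, 12, 6, c, 10, c), (v, 2, 4, y, 10, c), (v, 5, 18, b, 10, c), (v, 5, 28, x, 10, c), (y, 1, 28, c, 18, n), (y, 1, 28, c, 28, v), (y, 1, 28, c, 33, t), (y, 22, 3, u, 18, n), (y, 22, 3, u, 28, v), (y, 22, 3, u, 33, t), (y, 25, 22, q, 18, n), (y, 25, 22, q, 28, v), (y, 25, 22, q, 33, t), (y, 40, 13, m, 18, n), (y, 40, 13, m, 28, v), (y, 40, 13, m, 33, t)}.
σ[G > C]: keep tuples satisfying G > C → {(v, 12, 6, c, 10, c), (y, 22, 3, u, 18, n), (y, 25, 22, q, 18, n), (y, 40, 13, m, 18, n), (y, 40, 13, m, 28, v), (y, 40, 13, m, 33, t)}
Keep only column(s) F, C, G: {(v, 10, 12), (y, 18, 22), (y, 18, 25), (y, 18, 40), (y, 28, 40), (y, 33, 40)}

{(v, 10, 12), (y, 18, 22), (y, 18, 25), (y, 18, 40), (y, 28, 40), (y, 33, 40)}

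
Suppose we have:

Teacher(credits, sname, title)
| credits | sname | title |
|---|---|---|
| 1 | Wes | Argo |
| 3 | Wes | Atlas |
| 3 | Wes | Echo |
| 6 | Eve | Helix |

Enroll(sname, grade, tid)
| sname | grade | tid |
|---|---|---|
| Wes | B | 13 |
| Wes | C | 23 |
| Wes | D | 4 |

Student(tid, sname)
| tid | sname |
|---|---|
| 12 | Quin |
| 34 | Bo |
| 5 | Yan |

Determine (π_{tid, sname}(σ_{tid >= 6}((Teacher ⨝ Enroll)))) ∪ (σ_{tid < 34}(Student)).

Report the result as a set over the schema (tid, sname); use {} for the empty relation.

Joining Teacher and Enroll on sname yields {(1, Wes, Argo, B, 13), (1, Wes, Argo, C, 23), (1, Wes, Argo, D, 4), (3, Wes, Atlas, B, 13), (3, Wes, Atlas, C, 23), (3, Wes, Atlas, D, 4), (3, Wes, Echo, B, 13), (3, Wes, Echo, C, 23), (3, Wes, Echo, D, 4)}.
σ[tid >= 6]: keep tuples satisfying tid >= 6 → {(1, Wes, Argo, B, 13), (1, Wes, Argo, C, 23), (3, Wes, Atlas, B, 13), (3, Wes, Atlas, C, 23), (3, Wes, Echo, B, 13), (3, Wes, Echo, C, 23)}
Keep only column(s) tid, sname (4 duplicate(s) eliminated): {(13, Wes), (23, Wes)}
σ[tid < 34]: keep tuples satisfying tid < 34 → {(12, Quin), (5, Yan)}
Union: {(13, Wes), (23, Wes)} with {(12, Quin), (5, Yan)} → {(12, Quin), (13, Wes), (23, Wes), (5, Yan)}

{(12, Quin), (13, Wes), (23, Wes), (5, Yan)}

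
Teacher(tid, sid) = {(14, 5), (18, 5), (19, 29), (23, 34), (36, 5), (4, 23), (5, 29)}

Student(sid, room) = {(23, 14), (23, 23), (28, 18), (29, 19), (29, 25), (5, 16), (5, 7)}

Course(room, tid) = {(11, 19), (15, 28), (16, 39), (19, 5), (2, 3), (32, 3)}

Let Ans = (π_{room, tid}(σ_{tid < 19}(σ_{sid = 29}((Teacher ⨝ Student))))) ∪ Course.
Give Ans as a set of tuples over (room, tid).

{(11, 19), (15, 28), (16, 39), (19, 5), (2, 3), (25, 5), (32, 3)}

Teacher ⋈ Student (natural join on sid): {(14, 5, 16), (14, 5, 7), (18, 5, 16), (18, 5, 7), (19, 29, 19), (19, 29, 25), (36, 5, 16), (36, 5, 7), (4, 23, 14), (4, 23, 23), (5, 29, 19), (5, 29, 25)}
Filtering on sid = 29 leaves {(19, 29, 19), (19, 29, 25), (5, 29, 19), (5, 29, 25)}.
Filtering on tid < 19 leaves {(5, 29, 19), (5, 29, 25)}.
π_{room, tid} gives {(19, 5), (25, 5)}.
Taking the union: {(11, 19), (15, 28), (16, 39), (19, 5), (2, 3), (25, 5), (32, 3)}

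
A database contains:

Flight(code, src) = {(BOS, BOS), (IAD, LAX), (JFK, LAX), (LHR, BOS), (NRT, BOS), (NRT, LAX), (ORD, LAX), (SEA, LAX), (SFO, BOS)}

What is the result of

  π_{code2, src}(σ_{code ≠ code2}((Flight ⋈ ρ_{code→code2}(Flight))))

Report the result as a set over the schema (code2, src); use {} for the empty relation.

{(BOS, BOS), (IAD, LAX), (JFK, LAX), (LHR, BOS), (NRT, BOS), (NRT, LAX), (ORD, LAX), (SEA, LAX), (SFO, BOS)}

ρ[code→code2]: schema becomes (code2, src); tuples unchanged.
Natural join on src: {(BOS, BOS, BOS), (BOS, BOS, LHR), (BOS, BOS, NRT), (BOS, BOS, SFO), (IAD, LAX, IAD), (IAD, LAX, JFK), (IAD, LAX, NRT), (IAD, LAX, ORD), (IAD, LAX, SEA), (JFK, LAX, IAD), (JFK, LAX, JFK), (JFK, LAX, NRT), (JFK, LAX, ORD), (JFK, LAX, SEA), (LHR, BOS, BOS), (LHR, BOS, LHR), (LHR, BOS, NRT), (LHR, BOS, SFO), (NRT, BOS, BOS), (NRT, BOS, LHR), (NRT, BOS, NRT), (NRT, BOS, SFO), (NRT, LAX, IAD), (NRT, LAX, JFK), (NRT, LAX, NRT), (NRT, LAX, ORD), (NRT, LAX, SEA), (ORD, LAX, IAD), (ORD, LAX, JFK), (ORD, LAX, NRT), (ORD, LAX, ORD), (ORD, LAX, SEA), (SEA, LAX, IAD), (SEA, LAX, JFK), (SEA, LAX, NRT), (SEA, LAX, ORD), (SEA, LAX, SEA), (SFO, BOS, BOS), (SFO, BOS, LHR), (SFO, BOS, NRT), (SFO, BOS, SFO)}
σ[code ≠ code2]: keep tuples satisfying code ≠ code2 → {(BOS, BOS, LHR), (BOS, BOS, NRT), (BOS, BOS, SFO), (IAD, LAX, JFK), (IAD, LAX, NRT), (IAD, LAX, ORD), (IAD, LAX, SEA), (JFK, LAX, IAD), (JFK, LAX, NRT), (JFK, LAX, ORD), (JFK, LAX, SEA), (LHR, BOS, BOS), (LHR, BOS, NRT), (LHR, BOS, SFO), (NRT, BOS, BOS), (NRT, BOS, LHR), (NRT, BOS, SFO), (NRT, LAX, IAD), (NRT, LAX, JFK), (NRT, LAX, ORD), (NRT, LAX, SEA), (ORD, LAX, IAD), (ORD, LAX, JFK), (ORD, LAX, NRT), (ORD, LAX, SEA), (SEA, LAX, IAD), (SEA, LAX, JFK), (SEA, LAX, NRT), (SEA, LAX, ORD), (SFO, BOS, BOS), (SFO, BOS, LHR), (SFO, BOS, NRT)}
Keep only column(s) code2, src (23 duplicate(s) eliminated): {(BOS, BOS), (IAD, LAX), (JFK, LAX), (LHR, BOS), (NRT, BOS), (NRT, LAX), (ORD, LAX), (SEA, LAX), (SFO, BOS)}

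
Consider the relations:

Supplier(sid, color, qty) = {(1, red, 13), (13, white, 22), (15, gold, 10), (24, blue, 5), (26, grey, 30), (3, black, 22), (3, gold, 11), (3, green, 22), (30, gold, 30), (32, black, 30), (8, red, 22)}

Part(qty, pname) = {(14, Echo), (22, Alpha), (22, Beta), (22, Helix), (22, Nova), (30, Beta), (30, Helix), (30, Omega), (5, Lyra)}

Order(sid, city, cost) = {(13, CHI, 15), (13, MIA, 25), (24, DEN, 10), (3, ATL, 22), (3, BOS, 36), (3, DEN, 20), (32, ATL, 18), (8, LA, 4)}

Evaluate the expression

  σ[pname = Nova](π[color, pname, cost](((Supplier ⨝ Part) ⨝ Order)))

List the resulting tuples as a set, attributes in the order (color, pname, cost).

{(black, Nova, 20), (black, Nova, 22), (black, Nova, 36), (green, Nova, 20), (green, Nova, 22), (green, Nova, 36), (red, Nova, 4), (white, Nova, 15), (white, Nova, 25)}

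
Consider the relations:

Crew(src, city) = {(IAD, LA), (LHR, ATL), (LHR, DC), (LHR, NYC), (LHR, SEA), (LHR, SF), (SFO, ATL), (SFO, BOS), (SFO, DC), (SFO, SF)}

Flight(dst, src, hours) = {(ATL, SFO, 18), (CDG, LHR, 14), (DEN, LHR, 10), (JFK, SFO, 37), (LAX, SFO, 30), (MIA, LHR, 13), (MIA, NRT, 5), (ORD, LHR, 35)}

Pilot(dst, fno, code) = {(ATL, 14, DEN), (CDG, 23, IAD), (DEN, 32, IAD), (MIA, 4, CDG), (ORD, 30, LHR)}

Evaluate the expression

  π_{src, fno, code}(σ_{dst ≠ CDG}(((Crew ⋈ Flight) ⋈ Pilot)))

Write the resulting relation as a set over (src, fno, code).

{(LHR, 30, LHR), (LHR, 32, IAD), (LHR, 4, CDG), (SFO, 14, DEN)}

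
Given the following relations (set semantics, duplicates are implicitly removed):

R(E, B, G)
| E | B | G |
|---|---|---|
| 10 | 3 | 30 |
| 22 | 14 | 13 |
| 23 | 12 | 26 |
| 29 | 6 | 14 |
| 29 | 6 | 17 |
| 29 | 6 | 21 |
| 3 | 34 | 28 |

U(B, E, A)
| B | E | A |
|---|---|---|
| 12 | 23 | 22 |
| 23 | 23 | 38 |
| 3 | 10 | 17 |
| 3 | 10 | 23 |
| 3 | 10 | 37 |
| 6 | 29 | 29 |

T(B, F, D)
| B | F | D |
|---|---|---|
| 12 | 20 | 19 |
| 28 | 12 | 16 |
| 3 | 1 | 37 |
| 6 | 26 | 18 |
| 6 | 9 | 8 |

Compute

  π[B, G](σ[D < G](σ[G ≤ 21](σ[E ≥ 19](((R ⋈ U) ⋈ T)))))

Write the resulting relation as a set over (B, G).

{(6, 14), (6, 17), (6, 21)}

Joining R and U on E, B yields {(10, 3, 30, 17), (10, 3, 30, 23), (10, 3, 30, 37), (23, 12, 26, 22), (29, 6, 14, 29), (29, 6, 17, 29), (29, 6, 21, 29)}.
Joining (R ⋈ U) and T on B yields {(10, 3, 30, 17, 1, 37), (10, 3, 30, 23, 1, 37), (10, 3, 30, 37, 1, 37), (23, 12, 26, 22, 20, 19), (29, 6, 14, 29, 26, 18), (29, 6, 14, 29, 9, 8), (29, 6, 17, 29, 26, 18), (29, 6, 17, 29, 9, 8), (29, 6, 21, 29, 26, 18), (29, 6, 21, 29, 9, 8)}.
Apply σ_{E ≥ 19}; surviving tuples: {(23, 12, 26, 22, 20, 19), (29, 6, 14, 29, 26, 18), (29, 6, 14, 29, 9, 8), (29, 6, 17, 29, 26, 18), (29, 6, 17, 29, 9, 8), (29, 6, 21, 29, 26, 18), (29, 6, 21, 29, 9, 8)}
Apply σ_{G ≤ 21}; surviving tuples: {(29, 6, 14, 29, 26, 18), (29, 6, 14, 29, 9, 8), (29, 6, 17, 29, 26, 18), (29, 6, 17, 29, 9, 8), (29, 6, 21, 29, 26, 18), (29, 6, 21, 29, 9, 8)}
Apply σ_{D < G}; surviving tuples: {(29, 6, 14, 29, 9, 8), (29, 6, 17, 29, 9, 8), (29, 6, 21, 29, 26, 18), (29, 6, 21, 29, 9, 8)}
π_{B, G} gives {(6, 14), (6, 17), (6, 21)} (1 duplicate(s) eliminated).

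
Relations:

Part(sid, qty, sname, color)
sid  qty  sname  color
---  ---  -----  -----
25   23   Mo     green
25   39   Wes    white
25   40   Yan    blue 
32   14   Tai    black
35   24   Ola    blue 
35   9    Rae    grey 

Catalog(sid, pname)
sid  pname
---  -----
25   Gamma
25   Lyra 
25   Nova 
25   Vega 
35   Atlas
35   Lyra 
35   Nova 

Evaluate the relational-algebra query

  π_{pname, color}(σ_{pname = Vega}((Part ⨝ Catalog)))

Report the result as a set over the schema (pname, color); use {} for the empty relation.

{(Vega, blue), (Vega, green), (Vega, white)}

Part ⋈ Catalog (natural join on sid): {(25, 23, Mo, green, Gamma), (25, 23, Mo, green, Lyra), (25, 23, Mo, green, Nova), (25, 23, Mo, green, Vega), (25, 39, Wes, white, Gamma), (25, 39, Wes, white, Lyra), (25, 39, Wes, white, Nova), (25, 39, Wes, white, Vega), (25, 40, Yan, blue, Gamma), (25, 40, Yan, blue, Lyra), (25, 40, Yan, blue, Nova), (25, 40, Yan, blue, Vega), (35, 24, Ola, blue, Atlas), (35, 24, Ola, blue, Lyra), (35, 24, Ola, blue, Nova), (35, 9, Rae, grey, Atlas), (35, 9, Rae, grey, Lyra), (35, 9, Rae, grey, Nova)}
σ[pname = Vega]: keep tuples satisfying pname = Vega → {(25, 23, Mo, green, Vega), (25, 39, Wes, white, Vega), (25, 40, Yan, blue, Vega)}
π_{pname, color} gives {(Vega, blue), (Vega, green), (Vega, white)}.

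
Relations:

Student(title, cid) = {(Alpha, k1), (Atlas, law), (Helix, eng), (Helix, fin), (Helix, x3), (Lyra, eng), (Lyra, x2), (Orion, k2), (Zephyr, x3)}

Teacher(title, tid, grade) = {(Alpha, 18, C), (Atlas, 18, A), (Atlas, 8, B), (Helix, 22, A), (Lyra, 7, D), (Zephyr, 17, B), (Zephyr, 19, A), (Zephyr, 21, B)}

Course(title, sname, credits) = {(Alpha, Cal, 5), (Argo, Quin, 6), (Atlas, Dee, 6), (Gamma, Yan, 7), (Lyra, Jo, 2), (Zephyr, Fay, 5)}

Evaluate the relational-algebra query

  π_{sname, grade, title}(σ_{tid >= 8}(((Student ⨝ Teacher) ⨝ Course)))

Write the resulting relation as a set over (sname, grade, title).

{(Cal, C, Alpha), (Dee, A, Atlas), (Dee, B, Atlas), (Fay, A, Zephyr), (Fay, B, Zephyr)}

Natural join on title: {(Alpha, k1, 18, C), (Atlas, law, 18, A), (Atlas, law, 8, B), (Helix, eng, 22, A), (Helix, fin, 22, A), (Helix, x3, 22, A), (Lyra, eng, 7, D), (Lyra, x2, 7, D), (Zephyr, x3, 17, B), (Zephyr, x3, 19, A), (Zephyr, x3, 21, B)}
Natural join on title: {(Alpha, k1, 18, C, Cal, 5), (Atlas, law, 18, A, Dee, 6), (Atlas, law, 8, B, Dee, 6), (Lyra, eng, 7, D, Jo, 2), (Lyra, x2, 7, D, Jo, 2), (Zephyr, x3, 17, B, Fay, 5), (Zephyr, x3, 19, A, Fay, 5), (Zephyr, x3, 21, B, Fay, 5)}
Filtering on tid >= 8 leaves {(Alpha, k1, 18, C, Cal, 5), (Atlas, law, 18, A, Dee, 6), (Atlas, law, 8, B, Dee, 6), (Zephyr, x3, 17, B, Fay, 5), (Zephyr, x3, 19, A, Fay, 5), (Zephyr, x3, 21, B, Fay, 5)}.
π[sname, grade, title]: project onto (sname, grade, title) (1 duplicate(s) eliminated) → {(Cal, C, Alpha), (Dee, A, Atlas), (Dee, B, Atlas), (Fay, A, Zephyr), (Fay, B, Zephyr)}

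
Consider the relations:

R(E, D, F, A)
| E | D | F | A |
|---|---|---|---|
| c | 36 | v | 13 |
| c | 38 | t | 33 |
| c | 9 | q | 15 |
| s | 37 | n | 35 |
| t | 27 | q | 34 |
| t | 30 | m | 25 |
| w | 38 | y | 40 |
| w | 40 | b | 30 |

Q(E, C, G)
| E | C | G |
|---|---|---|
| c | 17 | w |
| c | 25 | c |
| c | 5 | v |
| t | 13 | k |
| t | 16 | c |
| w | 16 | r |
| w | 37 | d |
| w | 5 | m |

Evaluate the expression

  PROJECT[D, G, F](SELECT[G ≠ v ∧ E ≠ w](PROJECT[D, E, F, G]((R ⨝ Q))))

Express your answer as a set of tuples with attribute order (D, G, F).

Natural join on E: {(c, 36, v, 13, 17, w), (c, 36, v, 13, 25, c), (c, 36, v, 13, 5, v), (c, 38, t, 33, 17, w), (c, 38, t, 33, 25, c), (c, 38, t, 33, 5, v), (c, 9, q, 15, 17, w), (c, 9, q, 15, 25, c), (c, 9, q, 15, 5, v), (t, 27, q, 34, 13, k), (t, 27, q, 34, 16, c), (t, 30, m, 25, 13, k), (t, 30, m, 25, 16, c), (w, 38, y, 40, 16, r), (w, 38, y, 40, 37, d), (w, 38, y, 40, 5, m), (w, 40, b, 30, 16, r), (w, 40, b, 30, 37, d), (w, 40, b, 30, 5, m)}
Projecting to D, E, F, G: {(27, t, q, c), (27, t, q, k), (30, t, m, c), (30, t, m, k), (36, c, v, c), (36, c, v, v), (36, c, v, w), (38, c, t, c), (38, c, t, v), (38, c, t, w), (38, w, y, d), (38, w, y, m), (38, w, y, r), (40, w, b, d), (40, w, b, m), (40, w, b, r), (9, c, q, c), (9, c, q, v), (9, c, q, w)}
σ[G ≠ v ∧ E ≠ w]: keep tuples satisfying G ≠ v ∧ E ≠ w → {(27, t, q, c), (27, t, q, k), (30, t, m, c), (30, t, m, k), (36, c, v, c), (36, c, v, w), (38, c, t, c), (38, c, t, w), (9, c, q, c), (9, c, q, w)}
Projecting to D, G, F: {(27, c, q), (27, k, q), (30, c, m), (30, k, m), (36, c, v), (36, w, v), (38, c, t), (38, w, t), (9, c, q), (9, w, q)}

{(27, c, q), (27, k, q), (30, c, m), (30, k, m), (36, c, v), (36, w, v), (38, c, t), (38, w, t), (9, c, q), (9, w, q)}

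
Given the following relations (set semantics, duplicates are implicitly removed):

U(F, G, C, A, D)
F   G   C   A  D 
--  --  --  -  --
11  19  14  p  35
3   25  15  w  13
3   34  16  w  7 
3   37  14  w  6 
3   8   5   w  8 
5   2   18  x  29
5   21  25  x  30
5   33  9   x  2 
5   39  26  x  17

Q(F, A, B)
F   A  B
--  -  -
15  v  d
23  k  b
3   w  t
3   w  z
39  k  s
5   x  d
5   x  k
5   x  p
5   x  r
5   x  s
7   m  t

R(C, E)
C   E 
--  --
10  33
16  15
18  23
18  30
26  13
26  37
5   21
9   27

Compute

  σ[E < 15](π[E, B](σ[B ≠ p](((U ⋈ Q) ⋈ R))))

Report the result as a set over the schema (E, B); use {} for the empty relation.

{(13, d), (13, k), (13, r), (13, s)}

Joining U and Q on F, A yields {(3, 25, 15, w, 13, t), (3, 25, 15, w, 13, z), (3, 34, 16, w, 7, t), (3, 34, 16, w, 7, z), (3, 37, 14, w, 6, t), (3, 37, 14, w, 6, z), (3, 8, 5, w, 8, t), (3, 8, 5, w, 8, z), (5, 2, 18, x, 29, d), (5, 2, 18, x, 29, k), (5, 2, 18, x, 29, p), (5, 2, 18, x, 29, r), (5, 2, 18, x, 29, s), (5, 21, 25, x, 30, d), (5, 21, 25, x, 30, k), (5, 21, 25, x, 30, p), (5, 21, 25, x, 30, r), (5, 21, 25, x, 30, s), (5, 33, 9, x, 2, d), (5, 33, 9, x, 2, k), (5, 33, 9, x, 2, p), (5, 33, 9, x, 2, r), (5, 33, 9, x, 2, s), (5, 39, 26, x, 17, d), (5, 39, 26, x, 17, k), (5, 39, 26, x, 17, p), (5, 39, 26, x, 17, r), (5, 39, 26, x, 17, s)}.
Joining (U ⋈ Q) and R on C yields {(3, 34, 16, w, 7, t, 15), (3, 34, 16, w, 7, z, 15), (3, 8, 5, w, 8, t, 21), (3, 8, 5, w, 8, z, 21), (5, 2, 18, x, 29, d, 23), (5, 2, 18, x, 29, d, 30), (5, 2, 18, x, 29, k, 23), (5, 2, 18, x, 29, k, 30), (5, 2, 18, x, 29, p, 23), (5, 2, 18, x, 29, p, 30), (5, 2, 18, x, 29, r, 23), (5, 2, 18, x, 29, r, 30), (5, 2, 18, x, 29, s, 23), (5, 2, 18, x, 29, s, 30), (5, 33, 9, x, 2, d, 27), (5, 33, 9, x, 2, k, 27), (5, 33, 9, x, 2, p, 27), (5, 33, 9, x, 2, r, 27), (5, 33, 9, x, 2, s, 27), (5, 39, 26, x, 17, d, 13), (5, 39, 26, x, 17, d, 37), (5, 39, 26, x, 17, k, 13), (5, 39, 26, x, 17, k, 37), (5, 39, 26, x, 17, p, 13), (5, 39, 26, x, 17, p, 37), (5, 39, 26, x, 17, r, 13), (5, 39, 26, x, 17, r, 37), (5, 39, 26, x, 17, s, 13), (5, 39, 26, x, 17, s, 37)}.
σ[B ≠ p]: keep tuples satisfying B ≠ p → {(3, 34, 16, w, 7, t, 15), (3, 34, 16, w, 7, z, 15), (3, 8, 5, w, 8, t, 21), (3, 8, 5, w, 8, z, 21), (5, 2, 18, x, 29, d, 23), (5, 2, 18, x, 29, d, 30), (5, 2, 18, x, 29, k, 23), (5, 2, 18, x, 29, k, 30), (5, 2, 18, x, 29, r, 23), (5, 2, 18, x, 29, r, 30), (5, 2, 18, x, 29, s, 23), (5, 2, 18, x, 29, s, 30), (5, 33, 9, x, 2, d, 27), (5, 33, 9, x, 2, k, 27), (5, 33, 9, x, 2, r, 27), (5, 33, 9, x, 2, s, 27), (5, 39, 26, x, 17, d, 13), (5, 39, 26, x, 17, d, 37), (5, 39, 26, x, 17, k, 13), (5, 39, 26, x, 17, k, 37), (5, 39, 26, x, 17, r, 13), (5, 39, 26, x, 17, r, 37), (5, 39, 26, x, 17, s, 13), (5, 39, 26, x, 17, s, 37)}
π[E, B]: project onto (E, B) → {(13, d), (13, k), (13, r), (13, s), (15, t), (15, z), (21, t), (21, z), (23, d), (23, k), (23, r), (23, s), (27, d), (27, k), (27, r), (27, s), (30, d), (30, k), (30, r), (30, s), (37, d), (37, k), (37, r), (37, s)}
σ[E < 15]: keep tuples satisfying E < 15 → {(13, d), (13, k), (13, r), (13, s)}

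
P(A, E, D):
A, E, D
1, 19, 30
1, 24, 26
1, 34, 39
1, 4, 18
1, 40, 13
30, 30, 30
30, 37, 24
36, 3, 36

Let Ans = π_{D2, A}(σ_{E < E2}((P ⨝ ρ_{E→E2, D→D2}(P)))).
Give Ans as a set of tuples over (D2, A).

ρ[E→E2, D→D2]: schema becomes (A, E2, D2); tuples unchanged.
P ⋈ ρ_{E→E2, D→D2}(P) (natural join on A): {(1, 19, 30, 19, 30), (1, 19, 30, 24, 26), (1, 19, 30, 34, 39), (1, 19, 30, 4, 18), (1, 19, 30, 40, 13), (1, 24, 26, 19, 30), (1, 24, 26, 24, 26), (1, 24, 26, 34, 39), (1, 24, 26, 4, 18), (1, 24, 26, 40, 13), (1, 34, 39, 19, 30), (1, 34, 39, 24, 26), (1, 34, 39, 34, 39), (1, 34, 39, 4, 18), (1, 34, 39, 40, 13), (1, 4, 18, 19, 30), (1, 4, 18, 24, 26), (1, 4, 18, 34, 39), (1, 4, 18, 4, 18), (1, 4, 18, 40, 13), (1, 40, 13, 19, 30), (1, 40, 13, 24, 26), (1, 40, 13, 34, 39), (1, 40, 13, 4, 18), (1, 40, 13, 40, 13), (30, 30, 30, 30, 30), (30, 30, 30, 37, 24), (30, 37, 24, 30, 30), (30, 37, 24, 37, 24), (36, 3, 36, 3, 36)}
σ[E < E2]: keep tuples satisfying E < E2 → {(1, 19, 30, 24, 26), (1, 19, 30, 34, 39), (1, 19, 30, 40, 13), (1, 24, 26, 34, 39), (1, 24, 26, 40, 13), (1, 34, 39, 40, 13), (1, 4, 18, 19, 30), (1, 4, 18, 24, 26), (1, 4, 18, 34, 39), (1, 4, 18, 40, 13), (30, 30, 30, 37, 24)}
Projecting to D2, A (6 duplicate(s) eliminated): {(13, 1), (24, 30), (26, 1), (30, 1), (39, 1)}

{(13, 1), (24, 30), (26, 1), (30, 1), (39, 1)}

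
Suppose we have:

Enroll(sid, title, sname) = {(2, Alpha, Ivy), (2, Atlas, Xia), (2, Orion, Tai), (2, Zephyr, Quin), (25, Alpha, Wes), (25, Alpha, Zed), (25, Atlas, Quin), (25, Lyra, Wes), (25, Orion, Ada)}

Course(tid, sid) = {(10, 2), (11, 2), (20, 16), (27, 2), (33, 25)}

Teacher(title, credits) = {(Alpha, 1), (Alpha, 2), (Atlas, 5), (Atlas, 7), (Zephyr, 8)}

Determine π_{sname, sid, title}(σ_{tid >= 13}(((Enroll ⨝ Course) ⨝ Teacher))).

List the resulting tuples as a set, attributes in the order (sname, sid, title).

Natural join on sid: {(2, Alpha, Ivy, 10), (2, Alpha, Ivy, 11), (2, Alpha, Ivy, 27), (2, Atlas, Xia, 10), (2, Atlas, Xia, 11), (2, Atlas, Xia, 27), (2, Orion, Tai, 10), (2, Orion, Tai, 11), (2, Orion, Tai, 27), (2, Zephyr, Quin, 10), (2, Zephyr, Quin, 11), (2, Zephyr, Quin, 27), (25, Alpha, Wes, 33), (25, Alpha, Zed, 33), (25, Atlas, Quin, 33), (25, Lyra, Wes, 33), (25, Orion, Ada, 33)}
Natural join on title: {(2, Alpha, Ivy, 10, 1), (2, Alpha, Ivy, 10, 2), (2, Alpha, Ivy, 11, 1), (2, Alpha, Ivy, 11, 2), (2, Alpha, Ivy, 27, 1), (2, Alpha, Ivy, 27, 2), (2, Atlas, Xia, 10, 5), (2, Atlas, Xia, 10, 7), (2, Atlas, Xia, 11, 5), (2, Atlas, Xia, 11, 7), (2, Atlas, Xia, 27, 5), (2, Atlas, Xia, 27, 7), (2, Zephyr, Quin, 10, 8), (2, Zephyr, Quin, 11, 8), (2, Zephyr, Quin, 27, 8), (25, Alpha, Wes, 33, 1), (25, Alpha, Wes, 33, 2), (25, Alpha, Zed, 33, 1), (25, Alpha, Zed, 33, 2), (25, Atlas, Quin, 33, 5), (25, Atlas, Quin, 33, 7)}
Selection tid >= 13: {(2, Alpha, Ivy, 27, 1), (2, Alpha, Ivy, 27, 2), (2, Atlas, Xia, 27, 5), (2, Atlas, Xia, 27, 7), (2, Zephyr, Quin, 27, 8), (25, Alpha, Wes, 33, 1), (25, Alpha, Wes, 33, 2), (25, Alpha, Zed, 33, 1), (25, Alpha, Zed, 33, 2), (25, Atlas, Quin, 33, 5), (25, Atlas, Quin, 33, 7)}
Keep only column(s) sname, sid, title (5 duplicate(s) eliminated): {(Ivy, 2, Alpha), (Quin, 2, Zephyr), (Quin, 25, Atlas), (Wes, 25, Alpha), (Xia, 2, Atlas), (Zed, 25, Alpha)}

{(Ivy, 2, Alpha), (Quin, 2, Zephyr), (Quin, 25, Atlas), (Wes, 25, Alpha), (Xia, 2, Atlas), (Zed, 25, Alpha)}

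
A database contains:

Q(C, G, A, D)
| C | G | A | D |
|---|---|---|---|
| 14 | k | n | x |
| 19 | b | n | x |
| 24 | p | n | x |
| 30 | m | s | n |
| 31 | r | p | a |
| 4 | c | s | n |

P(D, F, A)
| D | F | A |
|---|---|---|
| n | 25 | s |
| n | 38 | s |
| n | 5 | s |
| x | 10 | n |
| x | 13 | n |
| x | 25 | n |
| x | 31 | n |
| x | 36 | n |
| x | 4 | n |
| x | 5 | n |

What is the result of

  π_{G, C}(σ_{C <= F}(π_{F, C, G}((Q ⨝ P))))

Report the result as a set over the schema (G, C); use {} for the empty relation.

Natural join on A, D: {(14, k, n, x, 10), (14, k, n, x, 13), (14, k, n, x, 25), (14, k, n, x, 31), (14, k, n, x, 36), (14, k, n, x, 4), (14, k, n, x, 5), (19, b, n, x, 10), (19, b, n, x, 13), (19, b, n, x, 25), (19, b, n, x, 31), (19, b, n, x, 36), (19, b, n, x, 4), (19, b, n, x, 5), (24, p, n, x, 10), (24, p, n, x, 13), (24, p, n, x, 25), (24, p, n, x, 31), (24, p, n, x, 36), (24, p, n, x, 4), (24, p, n, x, 5), (30, m, s, n, 25), (30, m, s, n, 38), (30, m, s, n, 5), (4, c, s, n, 25), (4, c, s, n, 38), (4, c, s, n, 5)}
π[F, C, G]: project onto (F, C, G) → {(10, 14, k), (10, 19, b), (10, 24, p), (13, 14, k), (13, 19, b), (13, 24, p), (25, 14, k), (25, 19, b), (25, 24, p), (25, 30, m), (25, 4, c), (31, 14, k), (31, 19, b), (31, 24, p), (36, 14, k), (36, 19, b), (36, 24, p), (38, 30, m), (38, 4, c), (4, 14, k), (4, 19, b), (4, 24, p), (5, 14, k), (5, 19, b), (5, 24, p), (5, 30, m), (5, 4, c)}
Filtering on C <= F leaves {(25, 14, k), (25, 19, b), (25, 24, p), (25, 4, c), (31, 14, k), (31, 19, b), (31, 24, p), (36, 14, k), (36, 19, b), (36, 24, p), (38, 30, m), (38, 4, c), (5, 4, c)}.
π[G, C]: project onto (G, C) (8 duplicate(s) eliminated) → {(b, 19), (c, 4), (k, 14), (m, 30), (p, 24)}

{(b, 19), (c, 4), (k, 14), (m, 30), (p, 24)}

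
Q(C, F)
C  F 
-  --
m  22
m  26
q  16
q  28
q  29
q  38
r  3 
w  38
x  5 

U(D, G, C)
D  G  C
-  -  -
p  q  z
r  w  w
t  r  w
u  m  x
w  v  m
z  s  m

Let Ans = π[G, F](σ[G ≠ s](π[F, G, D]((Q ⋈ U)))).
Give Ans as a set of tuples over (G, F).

{(m, 5), (r, 38), (v, 22), (v, 26), (w, 38)}

Natural join on C: {(m, 22, w, v), (m, 22, z, s), (m, 26, w, v), (m, 26, z, s), (w, 38, r, w), (w, 38, t, r), (x, 5, u, m)}
Keep only column(s) F, G, D: {(22, s, z), (22, v, w), (26, s, z), (26, v, w), (38, r, t), (38, w, r), (5, m, u)}
Filtering on G ≠ s leaves {(22, v, w), (26, v, w), (38, r, t), (38, w, r), (5, m, u)}.
Keep only column(s) G, F: {(m, 5), (r, 38), (v, 22), (v, 26), (w, 38)}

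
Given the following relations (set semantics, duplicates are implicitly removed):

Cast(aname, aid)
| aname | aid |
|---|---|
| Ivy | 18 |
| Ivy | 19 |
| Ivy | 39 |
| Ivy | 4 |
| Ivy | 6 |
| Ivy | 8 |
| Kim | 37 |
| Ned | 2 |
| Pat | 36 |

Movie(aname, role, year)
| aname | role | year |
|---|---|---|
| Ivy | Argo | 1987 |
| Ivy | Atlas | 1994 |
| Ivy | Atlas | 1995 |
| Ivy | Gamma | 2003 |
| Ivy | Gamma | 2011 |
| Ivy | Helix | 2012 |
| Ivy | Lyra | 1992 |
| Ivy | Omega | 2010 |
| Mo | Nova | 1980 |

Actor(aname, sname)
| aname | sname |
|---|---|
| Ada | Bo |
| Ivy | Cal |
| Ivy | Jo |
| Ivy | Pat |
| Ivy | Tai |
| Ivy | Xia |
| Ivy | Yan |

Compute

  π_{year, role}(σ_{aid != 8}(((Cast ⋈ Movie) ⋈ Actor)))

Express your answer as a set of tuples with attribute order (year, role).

{(1987, Argo), (1992, Lyra), (1994, Atlas), (1995, Atlas), (2003, Gamma), (2010, Omega), (2011, Gamma), (2012, Helix)}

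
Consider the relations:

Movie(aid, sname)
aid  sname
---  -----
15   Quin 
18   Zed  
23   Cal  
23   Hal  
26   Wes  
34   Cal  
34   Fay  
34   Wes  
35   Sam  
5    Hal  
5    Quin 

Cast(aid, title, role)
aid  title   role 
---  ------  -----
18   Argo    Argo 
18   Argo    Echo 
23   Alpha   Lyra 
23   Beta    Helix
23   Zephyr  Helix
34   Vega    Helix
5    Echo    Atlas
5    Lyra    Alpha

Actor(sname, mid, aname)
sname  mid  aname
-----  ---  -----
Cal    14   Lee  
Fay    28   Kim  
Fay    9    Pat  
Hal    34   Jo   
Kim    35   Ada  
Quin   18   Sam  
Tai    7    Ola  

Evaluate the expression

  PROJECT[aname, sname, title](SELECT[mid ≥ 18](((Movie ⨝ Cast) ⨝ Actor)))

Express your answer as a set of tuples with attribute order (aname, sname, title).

Natural join on aid: {(18, Zed, Argo, Argo), (18, Zed, Argo, Echo), (23, Cal, Alpha, Lyra), (23, Cal, Beta, Helix), (23, Cal, Zephyr, Helix), (23, Hal, Alpha, Lyra), (23, Hal, Beta, Helix), (23, Hal, Zephyr, Helix), (34, Cal, Vega, Helix), (34, Fay, Vega, Helix), (34, Wes, Vega, Helix), (5, Hal, Echo, Atlas), (5, Hal, Lyra, Alpha), (5, Quin, Echo, Atlas), (5, Quin, Lyra, Alpha)}
Natural join on sname: {(23, Cal, Alpha, Lyra, 14, Lee), (23, Cal, Beta, Helix, 14, Lee), (23, Cal, Zephyr, Helix, 14, Lee), (23, Hal, Alpha, Lyra, 34, Jo), (23, Hal, Beta, Helix, 34, Jo), (23, Hal, Zephyr, Helix, 34, Jo), (34, Cal, Vega, Helix, 14, Lee), (34, Fay, Vega, Helix, 28, Kim), (34, Fay, Vega, Helix, 9, Pat), (5, Hal, Echo, Atlas, 34, Jo), (5, Hal, Lyra, Alpha, 34, Jo), (5, Quin, Echo, Atlas, 18, Sam), (5, Quin, Lyra, Alpha, 18, Sam)}
σ[mid ≥ 18]: keep tuples satisfying mid ≥ 18 → {(23, Hal, Alpha, Lyra, 34, Jo), (23, Hal, Beta, Helix, 34, Jo), (23, Hal, Zephyr, Helix, 34, Jo), (34, Fay, Vega, Helix, 28, Kim), (5, Hal, Echo, Atlas, 34, Jo), (5, Hal, Lyra, Alpha, 34, Jo), (5, Quin, Echo, Atlas, 18, Sam), (5, Quin, Lyra, Alpha, 18, Sam)}
π_{aname, sname, title} gives {(Jo, Hal, Alpha), (Jo, Hal, Beta), (Jo, Hal, Echo), (Jo, Hal, Lyra), (Jo, Hal, Zephyr), (Kim, Fay, Vega), (Sam, Quin, Echo), (Sam, Quin, Lyra)}.

{(Jo, Hal, Alpha), (Jo, Hal, Beta), (Jo, Hal, Echo), (Jo, Hal, Lyra), (Jo, Hal, Zephyr), (Kim, Fay, Vega), (Sam, Quin, Echo), (Sam, Quin, Lyra)}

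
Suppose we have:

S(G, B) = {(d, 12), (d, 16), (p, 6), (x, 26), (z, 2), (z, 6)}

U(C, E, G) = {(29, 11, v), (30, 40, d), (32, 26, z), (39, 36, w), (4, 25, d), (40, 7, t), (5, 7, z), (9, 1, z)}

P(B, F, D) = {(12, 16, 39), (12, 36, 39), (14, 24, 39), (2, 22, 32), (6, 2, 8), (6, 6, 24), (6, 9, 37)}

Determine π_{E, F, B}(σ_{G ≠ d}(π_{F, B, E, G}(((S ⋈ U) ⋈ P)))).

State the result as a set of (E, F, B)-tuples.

{(1, 2, 6), (1, 22, 2), (1, 6, 6), (1, 9, 6), (26, 2, 6), (26, 22, 2), (26, 6, 6), (26, 9, 6), (7, 2, 6), (7, 22, 2), (7, 6, 6), (7, 9, 6)}

S ⋈ U (natural join on G): {(d, 12, 30, 40), (d, 12, 4, 25), (d, 16, 30, 40), (d, 16, 4, 25), (z, 2, 32, 26), (z, 2, 5, 7), (z, 2, 9, 1), (z, 6, 32, 26), (z, 6, 5, 7), (z, 6, 9, 1)}
(S ⋈ U) ⋈ P (natural join on B): {(d, 12, 30, 40, 16, 39), (d, 12, 30, 40, 36, 39), (d, 12, 4, 25, 16, 39), (d, 12, 4, 25, 36, 39), (z, 2, 32, 26, 22, 32), (z, 2, 5, 7, 22, 32), (z, 2, 9, 1, 22, 32), (z, 6, 32, 26, 2, 8), (z, 6, 32, 26, 6, 24), (z, 6, 32, 26, 9, 37), (z, 6, 5, 7, 2, 8), (z, 6, 5, 7, 6, 24), (z, 6, 5, 7, 9, 37), (z, 6, 9, 1, 2, 8), (z, 6, 9, 1, 6, 24), (z, 6, 9, 1, 9, 37)}
Projecting to F, B, E, G: {(16, 12, 25, d), (16, 12, 40, d), (2, 6, 1, z), (2, 6, 26, z), (2, 6, 7, z), (22, 2, 1, z), (22, 2, 26, z), (22, 2, 7, z), (36, 12, 25, d), (36, 12, 40, d), (6, 6, 1, z), (6, 6, 26, z), (6, 6, 7, z), (9, 6, 1, z), (9, 6, 26, z), (9, 6, 7, z)}
Filtering on G ≠ d leaves {(2, 6, 1, z), (2, 6, 26, z), (2, 6, 7, z), (22, 2, 1, z), (22, 2, 26, z), (22, 2, 7, z), (6, 6, 1, z), (6, 6, 26, z), (6, 6, 7, z), (9, 6, 1, z), (9, 6, 26, z), (9, 6, 7, z)}.
Projecting to E, F, B: {(1, 2, 6), (1, 22, 2), (1, 6, 6), (1, 9, 6), (26, 2, 6), (26, 22, 2), (26, 6, 6), (26, 9, 6), (7, 2, 6), (7, 22, 2), (7, 6, 6), (7, 9, 6)}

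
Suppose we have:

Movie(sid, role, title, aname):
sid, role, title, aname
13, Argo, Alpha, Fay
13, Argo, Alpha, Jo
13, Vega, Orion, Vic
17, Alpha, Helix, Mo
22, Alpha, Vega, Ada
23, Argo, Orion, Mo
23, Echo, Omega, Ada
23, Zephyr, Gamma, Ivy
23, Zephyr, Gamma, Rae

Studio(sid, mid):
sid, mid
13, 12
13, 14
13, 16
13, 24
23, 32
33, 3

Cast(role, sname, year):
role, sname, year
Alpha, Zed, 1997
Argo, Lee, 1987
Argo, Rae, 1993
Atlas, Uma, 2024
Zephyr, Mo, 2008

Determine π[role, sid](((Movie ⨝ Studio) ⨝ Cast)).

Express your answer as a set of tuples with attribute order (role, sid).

Joining Movie and Studio on sid yields {(13, Argo, Alpha, Fay, 12), (13, Argo, Alpha, Fay, 14), (13, Argo, Alpha, Fay, 16), (13, Argo, Alpha, Fay, 24), (13, Argo, Alpha, Jo, 12), (13, Argo, Alpha, Jo, 14), (13, Argo, Alpha, Jo, 16), (13, Argo, Alpha, Jo, 24), (13, Vega, Orion, Vic, 12), (13, Vega, Orion, Vic, 14), (13, Vega, Orion, Vic, 16), (13, Vega, Orion, Vic, 24), (23, Argo, Orion, Mo, 32), (23, Echo, Omega, Ada, 32), (23, Zephyr, Gamma, Ivy, 32), (23, Zephyr, Gamma, Rae, 32)}.
Joining (Movie ⨝ Studio) and Cast on role yields {(13, Argo, Alpha, Fay, 12, Lee, 1987), (13, Argo, Alpha, Fay, 12, Rae, 1993), (13, Argo, Alpha, Fay, 14, Lee, 1987), (13, Argo, Alpha, Fay, 14, Rae, 1993), (13, Argo, Alpha, Fay, 16, Lee, 1987), (13, Argo, Alpha, Fay, 16, Rae, 1993), (13, Argo, Alpha, Fay, 24, Lee, 1987), (13, Argo, Alpha, Fay, 24, Rae, 1993), (13, Argo, Alpha, Jo, 12, Lee, 1987), (13, Argo, Alpha, Jo, 12, Rae, 1993), (13, Argo, Alpha, Jo, 14, Lee, 1987), (13, Argo, Alpha, Jo, 14, Rae, 1993), (13, Argo, Alpha, Jo, 16, Lee, 1987), (13, Argo, Alpha, Jo, 16, Rae, 1993), (13, Argo, Alpha, Jo, 24, Lee, 1987), (13, Argo, Alpha, Jo, 24, Rae, 1993), (23, Argo, Orion, Mo, 32, Lee, 1987), (23, Argo, Orion, Mo, 32, Rae, 1993), (23, Zephyr, Gamma, Ivy, 32, Mo, 2008), (23, Zephyr, Gamma, Rae, 32, Mo, 2008)}.
π[role, sid]: project onto (role, sid) (17 duplicate(s) eliminated) → {(Argo, 13), (Argo, 23), (Zephyr, 23)}

{(Argo, 13), (Argo, 23), (Zephyr, 23)}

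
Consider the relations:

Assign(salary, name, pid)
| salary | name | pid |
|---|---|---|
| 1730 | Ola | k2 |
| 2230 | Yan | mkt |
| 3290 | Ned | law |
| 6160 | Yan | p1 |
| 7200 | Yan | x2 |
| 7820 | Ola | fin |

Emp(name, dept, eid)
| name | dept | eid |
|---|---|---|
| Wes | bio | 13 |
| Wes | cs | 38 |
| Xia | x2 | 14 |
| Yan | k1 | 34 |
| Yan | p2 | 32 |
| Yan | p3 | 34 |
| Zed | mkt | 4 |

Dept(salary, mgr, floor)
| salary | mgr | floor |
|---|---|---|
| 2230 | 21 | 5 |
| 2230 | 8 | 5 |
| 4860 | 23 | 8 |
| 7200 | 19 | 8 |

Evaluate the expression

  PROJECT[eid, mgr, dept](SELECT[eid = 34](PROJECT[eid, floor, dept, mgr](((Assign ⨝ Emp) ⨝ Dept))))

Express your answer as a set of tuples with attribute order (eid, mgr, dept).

{(34, 19, k1), (34, 19, p3), (34, 21, k1), (34, 21, p3), (34, 8, k1), (34, 8, p3)}

Joining Assign and Emp on name yields {(2230, Yan, mkt, k1, 34), (2230, Yan, mkt, p2, 32), (2230, Yan, mkt, p3, 34), (6160, Yan, p1, k1, 34), (6160, Yan, p1, p2, 32), (6160, Yan, p1, p3, 34), (7200, Yan, x2, k1, 34), (7200, Yan, x2, p2, 32), (7200, Yan, x2, p3, 34)}.
Joining (Assign ⨝ Emp) and Dept on salary yields {(2230, Yan, mkt, k1, 34, 21, 5), (2230, Yan, mkt, k1, 34, 8, 5), (2230, Yan, mkt, p2, 32, 21, 5), (2230, Yan, mkt, p2, 32, 8, 5), (2230, Yan, mkt, p3, 34, 21, 5), (2230, Yan, mkt, p3, 34, 8, 5), (7200, Yan, x2, k1, 34, 19, 8), (7200, Yan, x2, p2, 32, 19, 8), (7200, Yan, x2, p3, 34, 19, 8)}.
Keep only column(s) eid, floor, dept, mgr: {(32, 5, p2, 21), (32, 5, p2, 8), (32, 8, p2, 19), (34, 5, k1, 21), (34, 5, k1, 8), (34, 5, p3, 21), (34, 5, p3, 8), (34, 8, k1, 19), (34, 8, p3, 19)}
σ[eid = 34]: keep tuples satisfying eid = 34 → {(34, 5, k1, 21), (34, 5, k1, 8), (34, 5, p3, 21), (34, 5, p3, 8), (34, 8, k1, 19), (34, 8, p3, 19)}
Keep only column(s) eid, mgr, dept: {(34, 19, k1), (34, 19, p3), (34, 21, k1), (34, 21, p3), (34, 8, k1), (34, 8, p3)}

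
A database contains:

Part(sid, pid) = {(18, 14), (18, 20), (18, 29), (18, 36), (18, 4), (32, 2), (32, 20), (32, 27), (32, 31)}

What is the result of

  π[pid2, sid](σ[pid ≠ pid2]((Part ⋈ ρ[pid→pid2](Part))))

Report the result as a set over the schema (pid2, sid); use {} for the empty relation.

{(14, 18), (2, 32), (20, 18), (20, 32), (27, 32), (29, 18), (31, 32), (36, 18), (4, 18)}

ρ[pid→pid2]: schema becomes (sid, pid2); tuples unchanged.
Joining Part and ρ[pid→pid2](Part) on sid yields {(18, 14, 14), (18, 14, 20), (18, 14, 29), (18, 14, 36), (18, 14, 4), (18, 20, 14), (18, 20, 20), (18, 20, 29), (18, 20, 36), (18, 20, 4), (18, 29, 14), (18, 29, 20), (18, 29, 29), (18, 29, 36), (18, 29, 4), (18, 36, 14), (18, 36, 20), (18, 36, 29), (18, 36, 36), (18, 36, 4), (18, 4, 14), (18, 4, 20), (18, 4, 29), (18, 4, 36), (18, 4, 4), (32, 2, 2), (32, 2, 20), (32, 2, 27), (32, 2, 31), (32, 20, 2), (32, 20, 20), (32, 20, 27), (32, 20, 31), (32, 27, 2), (32, 27, 20), (32, 27, 27), (32, 27, 31), (32, 31, 2), (32, 31, 20), (32, 31, 27), (32, 31, 31)}.
Filtering on pid ≠ pid2 leaves {(18, 14, 20), (18, 14, 29), (18, 14, 36), (18, 14, 4), (18, 20, 14), (18, 20, 29), (18, 20, 36), (18, 20, 4), (18, 29, 14), (18, 29, 20), (18, 29, 36), (18, 29, 4), (18, 36, 14), (18, 36, 20), (18, 36, 29), (18, 36, 4), (18, 4, 14), (18, 4, 20), (18, 4, 29), (18, 4, 36), (32, 2, 20), (32, 2, 27), (32, 2, 31), (32, 20, 2), (32, 20, 27), (32, 20, 31), (32, 27, 2), (32, 27, 20), (32, 27, 31), (32, 31, 2), (32, 31, 20), (32, 31, 27)}.
π[pid2, sid]: project onto (pid2, sid) (23 duplicate(s) eliminated) → {(14, 18), (2, 32), (20, 18), (20, 32), (27, 32), (29, 18), (31, 32), (36, 18), (4, 18)}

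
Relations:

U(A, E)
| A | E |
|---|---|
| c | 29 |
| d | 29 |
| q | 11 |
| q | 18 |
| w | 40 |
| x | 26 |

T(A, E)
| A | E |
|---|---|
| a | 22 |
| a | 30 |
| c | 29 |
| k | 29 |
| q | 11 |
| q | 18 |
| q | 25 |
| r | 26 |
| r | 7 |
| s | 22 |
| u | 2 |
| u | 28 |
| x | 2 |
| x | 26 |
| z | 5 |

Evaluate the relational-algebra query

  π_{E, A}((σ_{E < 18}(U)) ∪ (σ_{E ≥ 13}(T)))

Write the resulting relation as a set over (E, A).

{(11, q), (18, q), (22, a), (22, s), (25, q), (26, r), (26, x), (28, u), (29, c), (29, k), (30, a)}

Selection E < 18: {(q, 11)}
Selection E ≥ 13: {(a, 22), (a, 30), (c, 29), (k, 29), (q, 18), (q, 25), (r, 26), (s, 22), (u, 28), (x, 26)}
Union: {(q, 11)} with {(a, 22), (a, 30), (c, 29), (k, 29), (q, 18), (q, 25), (r, 26), (s, 22), (u, 28), (x, 26)} → {(a, 22), (a, 30), (c, 29), (k, 29), (q, 11), (q, 18), (q, 25), (r, 26), (s, 22), (u, 28), (x, 26)}
Projecting to E, A: {(11, q), (18, q), (22, a), (22, s), (25, q), (26, r), (26, x), (28, u), (29, c), (29, k), (30, a)}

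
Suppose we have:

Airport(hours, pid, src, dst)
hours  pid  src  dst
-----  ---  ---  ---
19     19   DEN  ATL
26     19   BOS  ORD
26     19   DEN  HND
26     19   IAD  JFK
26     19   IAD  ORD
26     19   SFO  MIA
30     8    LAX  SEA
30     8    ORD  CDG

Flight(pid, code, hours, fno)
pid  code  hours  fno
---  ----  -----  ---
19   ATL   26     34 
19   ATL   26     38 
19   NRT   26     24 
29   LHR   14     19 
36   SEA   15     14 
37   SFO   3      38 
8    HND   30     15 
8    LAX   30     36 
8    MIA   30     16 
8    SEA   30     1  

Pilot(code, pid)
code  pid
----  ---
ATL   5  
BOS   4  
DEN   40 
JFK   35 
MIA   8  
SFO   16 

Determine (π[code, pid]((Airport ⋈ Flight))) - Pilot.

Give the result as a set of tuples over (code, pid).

Joining Airport and Flight on hours, pid yields {(26, 19, BOS, ORD, ATL, 34), (26, 19, BOS, ORD, ATL, 38), (26, 19, BOS, ORD, NRT, 24), (26, 19, DEN, HND, ATL, 34), (26, 19, DEN, HND, ATL, 38), (26, 19, DEN, HND, NRT, 24), (26, 19, IAD, JFK, ATL, 34), (26, 19, IAD, JFK, ATL, 38), (26, 19, IAD, JFK, NRT, 24), (26, 19, IAD, ORD, ATL, 34), (26, 19, IAD, ORD, ATL, 38), (26, 19, IAD, ORD, NRT, 24), (26, 19, SFO, MIA, ATL, 34), (26, 19, SFO, MIA, ATL, 38), (26, 19, SFO, MIA, NRT, 24), (30, 8, LAX, SEA, HND, 15), (30, 8, LAX, SEA, LAX, 36), (30, 8, LAX, SEA, MIA, 16), (30, 8, LAX, SEA, SEA, 1), (30, 8, ORD, CDG, HND, 15), (30, 8, ORD, CDG, LAX, 36), (30, 8, ORD, CDG, MIA, 16), (30, 8, ORD, CDG, SEA, 1)}.
π_{code, pid} gives {(ATL, 19), (HND, 8), (LAX, 8), (MIA, 8), (NRT, 19), (SEA, 8)} (17 duplicate(s) eliminated).
Set difference of the two operands is {(ATL, 19), (HND, 8), (LAX, 8), (NRT, 19), (SEA, 8)}.

{(ATL, 19), (HND, 8), (LAX, 8), (NRT, 19), (SEA, 8)}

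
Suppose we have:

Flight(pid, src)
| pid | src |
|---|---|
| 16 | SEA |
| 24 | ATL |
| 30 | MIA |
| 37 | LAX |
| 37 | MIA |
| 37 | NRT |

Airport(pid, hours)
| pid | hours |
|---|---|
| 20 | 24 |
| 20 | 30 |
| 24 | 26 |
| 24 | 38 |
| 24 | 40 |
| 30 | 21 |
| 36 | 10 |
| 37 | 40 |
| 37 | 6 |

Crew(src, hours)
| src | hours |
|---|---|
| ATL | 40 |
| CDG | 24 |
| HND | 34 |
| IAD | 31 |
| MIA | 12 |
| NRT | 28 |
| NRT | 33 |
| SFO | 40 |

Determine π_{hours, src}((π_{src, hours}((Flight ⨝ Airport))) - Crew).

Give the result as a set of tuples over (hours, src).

{(21, MIA), (26, ATL), (38, ATL), (40, LAX), (40, MIA), (40, NRT), (6, LAX), (6, MIA), (6, NRT)}

Natural join on pid: {(24, ATL, 26), (24, ATL, 38), (24, ATL, 40), (30, MIA, 21), (37, LAX, 40), (37, LAX, 6), (37, MIA, 40), (37, MIA, 6), (37, NRT, 40), (37, NRT, 6)}
π_{src, hours} gives {(ATL, 26), (ATL, 38), (ATL, 40), (LAX, 40), (LAX, 6), (MIA, 21), (MIA, 40), (MIA, 6), (NRT, 40), (NRT, 6)}.
Set difference of the two operands is {(ATL, 26), (ATL, 38), (LAX, 40), (LAX, 6), (MIA, 21), (MIA, 40), (MIA, 6), (NRT, 40), (NRT, 6)}.
π_{hours, src} gives {(21, MIA), (26, ATL), (38, ATL), (40, LAX), (40, MIA), (40, NRT), (6, LAX), (6, MIA), (6, NRT)}.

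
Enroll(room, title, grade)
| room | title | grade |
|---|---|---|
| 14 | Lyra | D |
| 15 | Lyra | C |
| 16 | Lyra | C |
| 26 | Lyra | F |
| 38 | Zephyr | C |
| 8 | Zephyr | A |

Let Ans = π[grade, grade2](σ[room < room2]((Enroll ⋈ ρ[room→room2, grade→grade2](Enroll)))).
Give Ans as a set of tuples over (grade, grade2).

{(A, C), (C, C), (C, F), (D, C), (D, F)}

ρ[room→room2, grade→grade2]: schema becomes (room2, title, grade2); tuples unchanged.
Enroll ⋈ ρ[room→room2, grade→grade2](Enroll) (natural join on title): {(14, Lyra, D, 14, D), (14, Lyra, D, 15, C), (14, Lyra, D, 16, C), (14, Lyra, D, 26, F), (15, Lyra, C, 14, D), (15, Lyra, C, 15, C), (15, Lyra, C, 16, C), (15, Lyra, C, 26, F), (16, Lyra, C, 14, D), (16, Lyra, C, 15, C), (16, Lyra, C, 16, C), (16, Lyra, C, 26, F), (26, Lyra, F, 14, D), (26, Lyra, F, 15, C), (26, Lyra, F, 16, C), (26, Lyra, F, 26, F), (38, Zephyr, C, 38, C), (38, Zephyr, C, 8, A), (8, Zephyr, A, 38, C), (8, Zephyr, A, 8, A)}
Apply σ_{room < room2}; surviving tuples: {(14, Lyra, D, 15, C), (14, Lyra, D, 16, C), (14, Lyra, D, 26, F), (15, Lyra, C, 16, C), (15, Lyra, C, 26, F), (16, Lyra, C, 26, F), (8, Zephyr, A, 38, C)}
π[grade, grade2]: project onto (grade, grade2) (2 duplicate(s) eliminated) → {(A, C), (C, C), (C, F), (D, C), (D, F)}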